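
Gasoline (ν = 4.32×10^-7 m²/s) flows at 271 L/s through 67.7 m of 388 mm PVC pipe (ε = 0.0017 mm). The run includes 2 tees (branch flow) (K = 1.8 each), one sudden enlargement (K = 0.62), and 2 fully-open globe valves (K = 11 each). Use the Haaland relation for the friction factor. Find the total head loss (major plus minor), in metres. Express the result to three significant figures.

V = 4Q/(πD²) = 2.292 m/s; V²/2g = 0.2678 m
Re = 2.06×10^6, ε/D = 4.38×10^-6 → f = 0.01042 (Haaland)
Major: h_f = f(L/D)·V²/2g = 0.01042·174.5·0.2678 = 0.4869 m
Minor: ΣK = 26.2; h_m = ΣK·V²/2g = 7.020 m
Total H_L = 0.4869 + 7.020 = 7.507 m

H_L ≈ 7.51 m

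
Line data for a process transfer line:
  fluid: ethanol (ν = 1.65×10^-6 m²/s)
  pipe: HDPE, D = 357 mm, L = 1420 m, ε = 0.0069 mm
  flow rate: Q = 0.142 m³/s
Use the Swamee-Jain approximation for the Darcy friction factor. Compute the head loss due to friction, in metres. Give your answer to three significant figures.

V = 4Q/(πD²) = 4·0.142/(π·0.357²) = 1.419 m/s
Re = VD/ν = 1.419·0.357/1.65×10^-6 = 3.07×10^5 → turbulent
ε/D = 0.0069/357 = 1.93×10^-5
Swamee-Jain: f = 0.01454
h_f = f(L/D)V²/(2g) = 0.01454·(1420/0.357)·1.419²/(2·9.81) = 5.932 m

h_f ≈ 5.93 m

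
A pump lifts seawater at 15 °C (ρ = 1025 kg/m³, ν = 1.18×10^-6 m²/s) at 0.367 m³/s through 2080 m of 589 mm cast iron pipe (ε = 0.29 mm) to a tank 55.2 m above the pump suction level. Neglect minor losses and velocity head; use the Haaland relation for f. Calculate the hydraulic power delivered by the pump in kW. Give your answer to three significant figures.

V = 4Q/(πD²) = 1.347 m/s; Re = 6.72×10^5; ε/D = 4.92×10^-4; f = 0.01732
h_f = f(L/D)V²/2g = 5.657 m
Total head H = z + h_f = 55.2 + 5.657 = 60.86 m
P_hyd = ρgQH = 1025·9.81·0.367·60.86 = 224.6 kW

P_hyd ≈ 225 kW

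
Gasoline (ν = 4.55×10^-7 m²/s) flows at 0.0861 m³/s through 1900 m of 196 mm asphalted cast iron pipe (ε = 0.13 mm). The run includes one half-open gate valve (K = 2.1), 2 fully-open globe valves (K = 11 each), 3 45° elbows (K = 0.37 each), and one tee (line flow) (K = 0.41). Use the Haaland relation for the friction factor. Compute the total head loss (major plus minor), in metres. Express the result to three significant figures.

V = 4Q/(πD²) = 2.854 m/s; V²/2g = 0.4151 m
Re = 1.23×10^6, ε/D = 6.63×10^-4 → f = 0.01814 (Haaland)
Major: h_f = f(L/D)·V²/2g = 0.01814·9694·0.4151 = 72.99 m
Minor: ΣK = 25.6; h_m = ΣK·V²/2g = 10.63 m
Total H_L = 72.99 + 10.63 = 83.62 m

H_L ≈ 83.6 m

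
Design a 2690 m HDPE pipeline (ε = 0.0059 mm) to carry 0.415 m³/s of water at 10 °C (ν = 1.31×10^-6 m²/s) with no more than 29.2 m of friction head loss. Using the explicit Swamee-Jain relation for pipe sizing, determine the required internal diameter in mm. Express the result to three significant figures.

D ≈ 441 mm

Swamee-Jain (Type III): D = 0.66·[ε^1.25·(LQ²/(gh_f))^4.75 + ν·Q^9.4·(L/(gh_f))^5.2]^0.04
LQ²/(gh_f) = 1.617; L/(gh_f) = 9.391
Term 1 = ε^1.25·(…)^4.75 = 2.85×10^-6; Term 2 = ν·Q^9.4·(…)^5.2 = 3.85×10^-5
D = 0.66·(2.85×10^-6 + 3.85×10^-5)^0.04 = 0.4407 m = 441 mm
Check: V = 2.72 m/s, Re = 9.15×10^5, f = 0.01209, h_f = 27.8 m ≈ 29.2 m ✓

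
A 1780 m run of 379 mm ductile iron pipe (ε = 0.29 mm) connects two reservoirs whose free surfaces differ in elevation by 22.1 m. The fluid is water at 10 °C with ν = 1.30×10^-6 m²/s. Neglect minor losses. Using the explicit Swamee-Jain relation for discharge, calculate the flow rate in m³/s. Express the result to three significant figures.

Swamee-Jain (Type II): Q = -0.965·√(gD⁵h_f/L)·ln[ε/(3.7D) + √(3.17ν²L/(gD³h_f))]
√(gD⁵h_f/L) = √(9.81·0.379⁵·22.1/1780) = 0.03086
ε/(3.7D) = 2.07×10^-4; √(3.17ν²L/(gD³h_f)) = 2.84×10^-5
Q = -0.965·0.03086·ln(2.352×10^-4) = 0.2488 m³/s
Check: V = 2.21 m/s, Re = 6.43×10^5, f = 0.01910, h_f = 22.2 m ≈ 22.1 m ✓

Q ≈ 0.249 m³/s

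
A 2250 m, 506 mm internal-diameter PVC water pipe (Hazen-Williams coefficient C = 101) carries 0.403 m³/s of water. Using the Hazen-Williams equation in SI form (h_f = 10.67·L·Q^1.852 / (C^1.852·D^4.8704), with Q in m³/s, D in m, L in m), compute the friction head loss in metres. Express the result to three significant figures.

h_f ≈ 23.9 m

h_f = 10.67·2250·0.403^1.852 / (101^1.852·0.506^4.8704) = 23.89 m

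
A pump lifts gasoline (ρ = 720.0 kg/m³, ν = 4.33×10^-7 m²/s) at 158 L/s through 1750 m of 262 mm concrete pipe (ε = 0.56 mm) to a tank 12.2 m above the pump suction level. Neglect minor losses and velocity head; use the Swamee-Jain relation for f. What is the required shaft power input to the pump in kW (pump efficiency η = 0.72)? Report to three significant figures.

V = 4Q/(πD²) = 2.931 m/s; Re = 1.77×10^6; ε/D = 0.00214; f = 0.02399
h_f = f(L/D)V²/2g = 70.14 m
Total head H = z + h_f = 12.2 + 70.14 = 82.34 m
P_hyd = ρgQH = 720.0·9.81·0.158·82.34 = 91.90 kW
P_shaft = P_hyd/η = 91.90/0.72 = 127.6 kW

P_shaft ≈ 128 kW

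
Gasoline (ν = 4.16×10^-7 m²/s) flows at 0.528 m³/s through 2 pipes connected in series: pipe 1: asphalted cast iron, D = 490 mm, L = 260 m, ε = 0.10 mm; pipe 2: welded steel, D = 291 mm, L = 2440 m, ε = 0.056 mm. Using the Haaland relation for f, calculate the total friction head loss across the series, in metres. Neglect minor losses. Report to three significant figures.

H ≈ 375 m

Pipe 1: V = 2.800 m/s, Re = 3.30×10^6, ε/D = 2.04×10^-4, f = 0.01409, h_1 = f(L/D)V²/2g = 2.987 m
Pipe 2: V = 7.939 m/s, Re = 5.55×10^6, ε/D = 1.92×10^-4, f = 0.01382, h_2 = f(L/D)V²/2g = 372.3 m
Series → Q common, losses add: H = Σh = 375.3 m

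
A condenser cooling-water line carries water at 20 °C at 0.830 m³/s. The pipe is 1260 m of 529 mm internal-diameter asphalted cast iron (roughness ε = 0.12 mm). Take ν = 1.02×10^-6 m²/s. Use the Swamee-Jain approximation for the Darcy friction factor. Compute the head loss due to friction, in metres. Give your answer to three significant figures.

V = 4Q/(πD²) = 4·0.830/(π·0.529²) = 3.776 m/s
Re = VD/ν = 3.776·0.529/1.02×10^-6 = 1.96×10^6 → turbulent
ε/D = 0.12/529 = 2.27×10^-4
Swamee-Jain: f = 0.01464
h_f = f(L/D)V²/(2g) = 0.01464·(1260/0.529)·3.776²/(2·9.81) = 25.35 m

h_f ≈ 25.4 m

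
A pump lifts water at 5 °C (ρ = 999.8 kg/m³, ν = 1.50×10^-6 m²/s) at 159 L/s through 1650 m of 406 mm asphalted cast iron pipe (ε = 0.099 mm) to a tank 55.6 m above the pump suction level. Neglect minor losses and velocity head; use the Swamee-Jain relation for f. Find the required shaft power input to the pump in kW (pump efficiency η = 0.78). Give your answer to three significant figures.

P_shaft ≈ 121 kW

V = 4Q/(πD²) = 1.228 m/s; Re = 3.32×10^5; ε/D = 2.44×10^-4; f = 0.01648
h_f = f(L/D)V²/2g = 5.150 m
Total head H = z + h_f = 55.6 + 5.150 = 60.75 m
P_hyd = ρgQH = 999.8·9.81·0.159·60.75 = 94.74 kW
P_shaft = P_hyd/η = 94.74/0.78 = 121.5 kW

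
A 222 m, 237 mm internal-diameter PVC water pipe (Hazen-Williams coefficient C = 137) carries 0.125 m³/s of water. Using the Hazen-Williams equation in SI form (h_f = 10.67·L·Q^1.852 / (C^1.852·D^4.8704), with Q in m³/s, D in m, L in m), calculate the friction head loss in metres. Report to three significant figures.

h_f ≈ 6.17 m

h_f = 10.67·222·0.125^1.852 / (137^1.852·0.237^4.8704) = 6.166 m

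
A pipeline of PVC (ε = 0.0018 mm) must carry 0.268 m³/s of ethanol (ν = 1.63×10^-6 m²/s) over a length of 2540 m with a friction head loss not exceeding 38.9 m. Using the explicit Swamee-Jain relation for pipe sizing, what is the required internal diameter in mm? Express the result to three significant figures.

D ≈ 350 mm

Swamee-Jain (Type III): D = 0.66·[ε^1.25·(LQ²/(gh_f))^4.75 + ν·Q^9.4·(L/(gh_f))^5.2]^0.04
LQ²/(gh_f) = 0.4781; L/(gh_f) = 6.656
Term 1 = ε^1.25·(…)^4.75 = 1.98×10^-9; Term 2 = ν·Q^9.4·(…)^5.2 = 1.31×10^-7
D = 0.66·(1.98×10^-9 + 1.31×10^-7)^0.04 = 0.3503 m = 350 mm
Check: V = 2.78 m/s, Re = 5.98×10^5, f = 0.01278, h_f = 36.5 m ≈ 38.9 m ✓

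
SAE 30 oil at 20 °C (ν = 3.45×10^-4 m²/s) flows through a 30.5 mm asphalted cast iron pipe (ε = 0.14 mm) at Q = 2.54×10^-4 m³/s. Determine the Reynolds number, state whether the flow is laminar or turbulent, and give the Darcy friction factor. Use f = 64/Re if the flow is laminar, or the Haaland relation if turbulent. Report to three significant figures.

V = 4Q/(πD²) = 0.3477 m/s
Re = VD/ν = 0.3477·0.0305/3.45×10^-4 = 30.7
Re < 2300 → laminar → f = 64/Re = 2.082

Re ≈ 30.7; laminar; f = 64/Re ≈ 2.08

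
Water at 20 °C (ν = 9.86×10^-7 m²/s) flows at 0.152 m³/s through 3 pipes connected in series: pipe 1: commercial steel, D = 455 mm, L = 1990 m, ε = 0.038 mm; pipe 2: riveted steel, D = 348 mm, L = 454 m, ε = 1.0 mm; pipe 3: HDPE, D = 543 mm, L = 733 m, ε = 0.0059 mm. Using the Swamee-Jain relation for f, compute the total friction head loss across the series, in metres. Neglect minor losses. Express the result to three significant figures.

H ≈ 7.70 m

Pipe 1: V = 0.9348 m/s, Re = 4.31×10^5, ε/D = 8.35×10^-5, f = 0.01454, h_1 = f(L/D)V²/2g = 2.832 m
Pipe 2: V = 1.598 m/s, Re = 5.64×10^5, ε/D = 0.00287, f = 0.02620, h_2 = f(L/D)V²/2g = 4.449 m
Pipe 3: V = 0.6564 m/s, Re = 3.61×10^5, ε/D = 1.09×10^-5, f = 0.01403, h_3 = f(L/D)V²/2g = 0.4158 m
Series → Q common, losses add: H = Σh = 7.697 m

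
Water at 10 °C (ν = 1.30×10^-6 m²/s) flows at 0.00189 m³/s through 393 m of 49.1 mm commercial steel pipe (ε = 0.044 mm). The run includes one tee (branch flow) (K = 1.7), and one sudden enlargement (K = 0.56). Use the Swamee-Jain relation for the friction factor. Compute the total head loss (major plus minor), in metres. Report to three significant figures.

H_L ≈ 10.2 m

V = 4Q/(πD²) = 0.9982 m/s; V²/2g = 0.05078 m
Re = 3.77×10^4, ε/D = 8.96×10^-4 → f = 0.02491 (Swamee-Jain)
Major: h_f = f(L/D)·V²/2g = 0.02491·8004·0.05078 = 10.12 m
Minor: ΣK = 2.26; h_m = ΣK·V²/2g = 0.1148 m
Total H_L = 10.12 + 0.1148 = 10.24 m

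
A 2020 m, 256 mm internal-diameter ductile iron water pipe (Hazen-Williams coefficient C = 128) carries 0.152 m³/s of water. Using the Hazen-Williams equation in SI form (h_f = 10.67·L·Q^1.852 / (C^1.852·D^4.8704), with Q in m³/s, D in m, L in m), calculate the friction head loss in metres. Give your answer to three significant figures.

h_f = 10.67·2020·0.152^1.852 / (128^1.852·0.256^4.8704) = 62.78 m

h_f ≈ 62.8 m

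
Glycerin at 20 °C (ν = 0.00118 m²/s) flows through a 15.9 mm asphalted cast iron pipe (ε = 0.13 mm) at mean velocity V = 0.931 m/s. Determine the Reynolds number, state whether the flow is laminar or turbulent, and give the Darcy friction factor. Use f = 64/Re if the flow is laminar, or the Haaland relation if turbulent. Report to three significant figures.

Re = VD/ν = 0.9310·0.0159/0.00118 = 12.5
Re < 2300 → laminar → f = 64/Re = 5.102

Re ≈ 12.5; laminar; f = 64/Re ≈ 5.10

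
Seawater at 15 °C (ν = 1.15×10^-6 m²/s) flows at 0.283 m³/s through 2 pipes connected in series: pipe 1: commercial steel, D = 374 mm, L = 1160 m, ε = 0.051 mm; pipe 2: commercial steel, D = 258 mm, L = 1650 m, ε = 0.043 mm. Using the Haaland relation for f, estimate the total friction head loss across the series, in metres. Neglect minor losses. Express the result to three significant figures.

Pipe 1: V = 2.576 m/s, Re = 8.38×10^5, ε/D = 1.36×10^-4, f = 0.01401, h_1 = f(L/D)V²/2g = 14.69 m
Pipe 2: V = 5.413 m/s, Re = 1.21×10^6, ε/D = 1.67×10^-4, f = 0.01406, h_2 = f(L/D)V²/2g = 134.3 m
Series → Q common, losses add: H = Σh = 149.0 m

H ≈ 149 m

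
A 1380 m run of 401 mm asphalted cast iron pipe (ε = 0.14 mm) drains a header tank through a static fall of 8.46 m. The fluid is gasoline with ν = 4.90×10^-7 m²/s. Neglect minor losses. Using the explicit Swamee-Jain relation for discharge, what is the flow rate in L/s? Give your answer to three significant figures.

Swamee-Jain (Type II): Q = -0.965·√(gD⁵h_f/L)·ln[ε/(3.7D) + √(3.17ν²L/(gD³h_f))]
√(gD⁵h_f/L) = √(9.81·0.401⁵·8.46/1380) = 0.02497
ε/(3.7D) = 9.44×10^-5; √(3.17ν²L/(gD³h_f)) = 1.40×10^-5
Q = -0.965·0.02497·ln(1.084×10^-4) = 0.2200 m³/s
Check: V = 1.74 m/s, Re = 1.43×10^6, f = 0.01598, h_f = 8.51 m ≈ 8.46 m ✓

Q ≈ 220 L/s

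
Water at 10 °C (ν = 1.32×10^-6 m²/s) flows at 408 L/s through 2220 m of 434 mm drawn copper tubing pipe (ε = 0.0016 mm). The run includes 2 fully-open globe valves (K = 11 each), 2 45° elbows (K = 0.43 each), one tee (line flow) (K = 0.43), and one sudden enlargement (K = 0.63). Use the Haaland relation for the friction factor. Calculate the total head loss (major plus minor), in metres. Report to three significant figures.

V = 4Q/(πD²) = 2.758 m/s; V²/2g = 0.3877 m
Re = 9.07×10^5, ε/D = 3.69×10^-6 → f = 0.01184 (Haaland)
Major: h_f = f(L/D)·V²/2g = 0.01184·5115·0.3877 = 23.47 m
Minor: ΣK = 23.9; h_m = ΣK·V²/2g = 9.274 m
Total H_L = 23.47 + 9.274 = 32.75 m

H_L ≈ 32.7 m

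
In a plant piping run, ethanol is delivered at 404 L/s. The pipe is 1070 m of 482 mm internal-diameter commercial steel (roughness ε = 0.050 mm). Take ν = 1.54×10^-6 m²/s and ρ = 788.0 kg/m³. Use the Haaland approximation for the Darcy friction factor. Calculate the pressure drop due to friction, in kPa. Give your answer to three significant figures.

V = 4Q/(πD²) = 4·0.404/(π·0.482²) = 2.214 m/s
Re = VD/ν = 2.214·0.482/1.54×10^-6 = 6.93×10^5 → turbulent
ε/D = 0.050/482 = 1.04×10^-4
Haaland: f = 0.01382
h_f = f(L/D)V²/(2g) = 0.01382·(1070/0.482)·2.214²/(2·9.81) = 7.666 m
Δp = ρg·h_f = 788.0·9.81·7.666 = 59.26 kPa

Δp ≈ 59.3 kPa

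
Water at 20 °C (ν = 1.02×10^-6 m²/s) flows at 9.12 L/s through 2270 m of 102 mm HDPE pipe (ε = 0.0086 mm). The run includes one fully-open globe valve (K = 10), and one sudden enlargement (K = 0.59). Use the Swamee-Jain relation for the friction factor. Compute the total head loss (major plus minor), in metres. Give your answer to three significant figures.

H_L ≈ 26.1 m

V = 4Q/(πD²) = 1.116 m/s; V²/2g = 0.06349 m
Re = 1.12×10^5, ε/D = 8.43×10^-5 → f = 0.01799 (Swamee-Jain)
Major: h_f = f(L/D)·V²/2g = 0.01799·22255·0.06349 = 25.42 m
Minor: ΣK = 10.6; h_m = ΣK·V²/2g = 0.6724 m
Total H_L = 25.42 + 0.6724 = 26.09 m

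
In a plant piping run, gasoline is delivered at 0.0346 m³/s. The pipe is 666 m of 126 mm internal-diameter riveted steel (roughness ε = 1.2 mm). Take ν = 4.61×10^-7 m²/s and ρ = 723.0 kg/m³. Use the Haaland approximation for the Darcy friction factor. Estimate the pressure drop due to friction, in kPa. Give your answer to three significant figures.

V = 4Q/(πD²) = 4·0.0346/(π·0.126²) = 2.775 m/s
Re = VD/ν = 2.775·0.126/4.61×10^-7 = 7.58×10^5 → turbulent
ε/D = 1.2/126 = 0.00952
Haaland: f = 0.03744
h_f = f(L/D)V²/(2g) = 0.03744·(666/0.126)·2.775²/(2·9.81) = 77.66 m
Δp = ρg·h_f = 723.0·9.81·77.66 = 550.8 kPa

Δp ≈ 551 kPa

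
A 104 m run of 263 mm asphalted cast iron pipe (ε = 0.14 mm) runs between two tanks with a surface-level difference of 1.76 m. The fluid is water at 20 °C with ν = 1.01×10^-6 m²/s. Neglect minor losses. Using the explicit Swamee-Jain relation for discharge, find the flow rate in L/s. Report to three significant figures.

Q ≈ 121 L/s

Swamee-Jain (Type II): Q = -0.965·√(gD⁵h_f/L)·ln[ε/(3.7D) + √(3.17ν²L/(gD³h_f))]
√(gD⁵h_f/L) = √(9.81·0.263⁵·1.76/104) = 0.01445
ε/(3.7D) = 1.44×10^-4; √(3.17ν²L/(gD³h_f)) = 3.27×10^-5
Q = -0.965·0.01445·ln(1.766×10^-4) = 0.1205 m³/s
Check: V = 2.22 m/s, Re = 5.78×10^5, f = 0.01786, h_f = 1.77 m ≈ 1.76 m ✓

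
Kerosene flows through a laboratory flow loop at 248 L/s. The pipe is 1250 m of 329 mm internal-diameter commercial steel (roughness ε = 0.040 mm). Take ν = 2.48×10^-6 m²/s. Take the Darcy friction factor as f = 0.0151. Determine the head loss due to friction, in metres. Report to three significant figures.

h_f ≈ 24.9 m

V = 4Q/(πD²) = 4·0.248/(π·0.329²) = 2.917 m/s
h_f = f(L/D)V²/(2g) = 0.01510·(1250/0.329)·2.917²/(2·9.81) = 24.88 m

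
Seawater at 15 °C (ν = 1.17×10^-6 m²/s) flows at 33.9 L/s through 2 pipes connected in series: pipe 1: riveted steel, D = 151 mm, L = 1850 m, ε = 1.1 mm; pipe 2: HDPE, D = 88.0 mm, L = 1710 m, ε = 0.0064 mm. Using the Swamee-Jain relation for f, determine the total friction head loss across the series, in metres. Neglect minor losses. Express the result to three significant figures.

H ≈ 522 m

Pipe 1: V = 1.893 m/s, Re = 2.44×10^5, ε/D = 0.00728, f = 0.03459, h_1 = f(L/D)V²/2g = 77.41 m
Pipe 2: V = 5.574 m/s, Re = 4.19×10^5, ε/D = 7.27×10^-5, f = 0.01447, h_2 = f(L/D)V²/2g = 445.1 m
Series → Q common, losses add: H = Σh = 522.5 m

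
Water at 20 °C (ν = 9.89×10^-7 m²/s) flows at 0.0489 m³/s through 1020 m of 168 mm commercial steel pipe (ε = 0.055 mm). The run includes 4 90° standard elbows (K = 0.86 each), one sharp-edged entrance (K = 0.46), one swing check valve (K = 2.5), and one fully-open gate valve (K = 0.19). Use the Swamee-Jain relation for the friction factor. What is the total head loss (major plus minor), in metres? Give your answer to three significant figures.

V = 4Q/(πD²) = 2.206 m/s; V²/2g = 0.2480 m
Re = 3.75×10^5, ε/D = 3.27×10^-4 → f = 0.01693 (Swamee-Jain)
Major: h_f = f(L/D)·V²/2g = 0.01693·6071·0.2480 = 25.50 m
Minor: ΣK = 6.59; h_m = ΣK·V²/2g = 1.635 m
Total H_L = 25.50 + 1.635 = 27.13 m

H_L ≈ 27.1 m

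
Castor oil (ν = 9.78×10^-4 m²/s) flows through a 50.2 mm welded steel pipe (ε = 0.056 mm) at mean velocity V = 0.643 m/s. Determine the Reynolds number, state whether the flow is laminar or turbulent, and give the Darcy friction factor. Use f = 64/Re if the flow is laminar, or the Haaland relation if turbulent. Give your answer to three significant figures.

Re ≈ 33.0; laminar; f = 64/Re ≈ 1.94

Re = VD/ν = 0.6430·0.0502/9.78×10^-4 = 33.0
Re < 2300 → laminar → f = 64/Re = 1.939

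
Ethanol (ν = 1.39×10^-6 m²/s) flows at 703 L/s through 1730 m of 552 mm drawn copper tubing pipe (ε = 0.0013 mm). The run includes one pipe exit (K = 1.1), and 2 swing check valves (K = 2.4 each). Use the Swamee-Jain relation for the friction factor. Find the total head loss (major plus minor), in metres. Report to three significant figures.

H_L ≈ 18.3 m

V = 4Q/(πD²) = 2.938 m/s; V²/2g = 0.4398 m
Re = 1.17×10^6, ε/D = 2.36×10^-6 → f = 0.01138 (Swamee-Jain)
Major: h_f = f(L/D)·V²/2g = 0.01138·3134·0.4398 = 15.68 m
Minor: ΣK = 5.90; h_m = ΣK·V²/2g = 2.595 m
Total H_L = 15.68 + 2.595 = 18.28 m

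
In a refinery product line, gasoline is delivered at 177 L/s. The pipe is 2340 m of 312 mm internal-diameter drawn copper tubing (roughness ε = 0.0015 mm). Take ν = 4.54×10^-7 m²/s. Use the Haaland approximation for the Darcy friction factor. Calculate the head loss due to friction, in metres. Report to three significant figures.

h_f ≈ 22.2 m

V = 4Q/(πD²) = 4·0.177/(π·0.312²) = 2.315 m/s
Re = VD/ν = 2.315·0.312/4.54×10^-7 = 1.59×10^6 → turbulent
ε/D = 0.0015/312 = 4.81×10^-6
Haaland: f = 0.01085
h_f = f(L/D)V²/(2g) = 0.01085·(2340/0.312)·2.315²/(2·9.81) = 22.22 m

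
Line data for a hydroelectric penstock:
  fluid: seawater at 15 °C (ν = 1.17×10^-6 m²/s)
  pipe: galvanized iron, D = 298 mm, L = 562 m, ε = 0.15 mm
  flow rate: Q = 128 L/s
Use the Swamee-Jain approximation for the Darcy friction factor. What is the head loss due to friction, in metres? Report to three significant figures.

V = 4Q/(πD²) = 4·0.128/(π·0.298²) = 1.835 m/s
Re = VD/ν = 1.835·0.298/1.17×10^-6 = 4.67×10^5 → turbulent
ε/D = 0.15/298 = 5.03×10^-4
Swamee-Jain: f = 0.01786
h_f = f(L/D)V²/(2g) = 0.01786·(562/0.298)·1.835²/(2·9.81) = 5.782 m

h_f ≈ 5.78 m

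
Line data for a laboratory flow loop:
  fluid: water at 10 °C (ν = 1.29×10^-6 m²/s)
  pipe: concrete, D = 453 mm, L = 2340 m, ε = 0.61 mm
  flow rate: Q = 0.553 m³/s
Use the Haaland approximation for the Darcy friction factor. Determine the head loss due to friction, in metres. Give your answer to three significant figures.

h_f ≈ 66.2 m

V = 4Q/(πD²) = 4·0.553/(π·0.453²) = 3.431 m/s
Re = VD/ν = 3.431·0.453/1.29×10^-6 = 1.20×10^6 → turbulent
ε/D = 0.61/453 = 0.00135
Haaland: f = 0.02136
h_f = f(L/D)V²/(2g) = 0.02136·(2340/0.453)·3.431²/(2·9.81) = 66.21 m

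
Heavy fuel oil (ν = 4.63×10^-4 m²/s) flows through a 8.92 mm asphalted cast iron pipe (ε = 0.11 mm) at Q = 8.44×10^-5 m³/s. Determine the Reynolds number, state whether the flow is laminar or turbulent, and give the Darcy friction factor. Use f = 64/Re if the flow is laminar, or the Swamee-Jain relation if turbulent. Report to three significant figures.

Re ≈ 26.0; laminar; f = 64/Re ≈ 2.46

V = 4Q/(πD²) = 1.351 m/s
Re = VD/ν = 1.351·0.00892/4.63×10^-4 = 26.0
Re < 2300 → laminar → f = 64/Re = 2.460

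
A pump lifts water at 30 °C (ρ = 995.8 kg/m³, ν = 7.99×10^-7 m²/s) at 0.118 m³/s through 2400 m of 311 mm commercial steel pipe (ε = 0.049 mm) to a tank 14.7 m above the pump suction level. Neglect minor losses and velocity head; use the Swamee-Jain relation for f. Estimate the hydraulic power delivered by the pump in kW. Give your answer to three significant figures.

P_hyd ≈ 33.2 kW

V = 4Q/(πD²) = 1.553 m/s; Re = 6.05×10^5; ε/D = 1.58×10^-4; f = 0.01484
h_f = f(L/D)V²/2g = 14.08 m
Total head H = z + h_f = 14.7 + 14.08 = 28.78 m
P_hyd = ρgQH = 995.8·9.81·0.118·28.78 = 33.18 kW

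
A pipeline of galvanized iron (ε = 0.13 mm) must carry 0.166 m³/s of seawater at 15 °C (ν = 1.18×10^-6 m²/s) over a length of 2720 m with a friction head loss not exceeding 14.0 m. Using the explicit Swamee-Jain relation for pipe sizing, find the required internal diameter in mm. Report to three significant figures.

D ≈ 381 mm

Swamee-Jain (Type III): D = 0.66·[ε^1.25·(LQ²/(gh_f))^4.75 + ν·Q^9.4·(L/(gh_f))^5.2]^0.04
LQ²/(gh_f) = 0.5457; L/(gh_f) = 19.80
Term 1 = ε^1.25·(…)^4.75 = 7.82×10^-7; Term 2 = ν·Q^9.4·(…)^5.2 = 3.05×10^-7
D = 0.66·(7.82×10^-7 + 3.05×10^-7)^0.04 = 0.3811 m = 381 mm
Check: V = 1.46 m/s, Re = 4.70×10^5, f = 0.01676, h_f = 12.9 m ≈ 14.0 m ✓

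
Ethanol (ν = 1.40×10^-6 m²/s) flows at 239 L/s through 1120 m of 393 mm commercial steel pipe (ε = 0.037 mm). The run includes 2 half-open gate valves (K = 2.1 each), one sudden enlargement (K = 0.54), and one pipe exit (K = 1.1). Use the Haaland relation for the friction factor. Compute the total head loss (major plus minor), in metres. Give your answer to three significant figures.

H_L ≈ 9.07 m

V = 4Q/(πD²) = 1.970 m/s; V²/2g = 0.1979 m
Re = 5.53×10^5, ε/D = 9.41×10^-5 → f = 0.01403 (Haaland)
Major: h_f = f(L/D)·V²/2g = 0.01403·2850·0.1979 = 7.912 m
Minor: ΣK = 5.84; h_m = ΣK·V²/2g = 1.155 m
Total H_L = 7.912 + 1.155 = 9.068 m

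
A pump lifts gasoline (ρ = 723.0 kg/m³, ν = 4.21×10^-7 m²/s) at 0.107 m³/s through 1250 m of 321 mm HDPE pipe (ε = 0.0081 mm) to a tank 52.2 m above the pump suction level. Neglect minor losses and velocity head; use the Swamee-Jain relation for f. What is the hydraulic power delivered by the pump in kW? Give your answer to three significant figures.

P_hyd ≈ 42.8 kW

V = 4Q/(πD²) = 1.322 m/s; Re = 1.01×10^6; ε/D = 2.52×10^-5; f = 0.01218
h_f = f(L/D)V²/2g = 4.227 m
Total head H = z + h_f = 52.2 + 4.227 = 56.43 m
P_hyd = ρgQH = 723.0·9.81·0.107·56.43 = 42.82 kW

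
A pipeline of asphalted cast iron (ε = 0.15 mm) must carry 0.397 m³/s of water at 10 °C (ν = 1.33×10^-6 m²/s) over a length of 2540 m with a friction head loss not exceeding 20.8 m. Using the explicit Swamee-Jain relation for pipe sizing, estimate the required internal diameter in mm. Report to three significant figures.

D ≈ 488 mm

Swamee-Jain (Type III): D = 0.66·[ε^1.25·(LQ²/(gh_f))^4.75 + ν·Q^9.4·(L/(gh_f))^5.2]^0.04
LQ²/(gh_f) = 1.962; L/(gh_f) = 12.45
Term 1 = ε^1.25·(…)^4.75 = 4.08×10^-4; Term 2 = ν·Q^9.4·(…)^5.2 = 1.11×10^-4
D = 0.66·(4.08×10^-4 + 1.11×10^-4)^0.04 = 0.4877 m = 488 mm
Check: V = 2.13 m/s, Re = 7.79×10^5, f = 0.01601, h_f = 19.2 m ≈ 20.8 m ✓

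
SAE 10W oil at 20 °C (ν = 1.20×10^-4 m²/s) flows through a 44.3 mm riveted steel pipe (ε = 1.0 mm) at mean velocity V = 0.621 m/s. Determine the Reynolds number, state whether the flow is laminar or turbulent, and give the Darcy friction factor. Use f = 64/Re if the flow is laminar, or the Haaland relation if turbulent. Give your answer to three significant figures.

Re = VD/ν = 0.6210·0.0443/1.20×10^-4 = 229
Re < 2300 → laminar → f = 64/Re = 0.2792

Re ≈ 229; laminar; f = 64/Re ≈ 0.279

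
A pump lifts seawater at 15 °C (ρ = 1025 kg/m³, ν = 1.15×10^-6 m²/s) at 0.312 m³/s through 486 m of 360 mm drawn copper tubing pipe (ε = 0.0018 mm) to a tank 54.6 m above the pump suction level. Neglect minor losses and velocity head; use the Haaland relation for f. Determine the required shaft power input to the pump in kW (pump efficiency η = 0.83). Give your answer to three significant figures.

P_shaft ≈ 235 kW

V = 4Q/(πD²) = 3.065 m/s; Re = 9.60×10^5; ε/D = 5.00×10^-6; f = 0.01175
h_f = f(L/D)V²/2g = 7.596 m
Total head H = z + h_f = 54.6 + 7.596 = 62.20 m
P_hyd = ρgQH = 1025·9.81·0.312·62.20 = 195.1 kW
P_shaft = P_hyd/η = 195.1/0.83 = 235.1 kW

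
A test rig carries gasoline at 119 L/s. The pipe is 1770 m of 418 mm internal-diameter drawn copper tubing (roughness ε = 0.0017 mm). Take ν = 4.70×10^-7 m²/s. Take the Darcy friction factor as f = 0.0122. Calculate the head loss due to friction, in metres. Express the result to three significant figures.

h_f ≈ 1.98 m

V = 4Q/(πD²) = 4·0.119/(π·0.418²) = 0.8672 m/s
h_f = f(L/D)V²/(2g) = 0.01220·(1770/0.418)·0.8672²/(2·9.81) = 1.980 m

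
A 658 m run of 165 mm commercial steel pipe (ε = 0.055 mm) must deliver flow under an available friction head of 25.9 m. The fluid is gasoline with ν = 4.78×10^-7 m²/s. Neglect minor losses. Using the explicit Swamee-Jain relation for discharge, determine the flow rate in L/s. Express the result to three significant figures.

Swamee-Jain (Type II): Q = -0.965·√(gD⁵h_f/L)·ln[ε/(3.7D) + √(3.17ν²L/(gD³h_f))]
√(gD⁵h_f/L) = √(9.81·0.165⁵·25.9/658) = 0.006872
ε/(3.7D) = 9.01×10^-5; √(3.17ν²L/(gD³h_f)) = 2.04×10^-5
Q = -0.965·0.006872·ln(1.105×10^-4) = 0.06041 m³/s
Check: V = 2.83 m/s, Re = 9.75×10^5, f = 0.01606, h_f = 26.1 m ≈ 25.9 m ✓

Q ≈ 60.4 L/s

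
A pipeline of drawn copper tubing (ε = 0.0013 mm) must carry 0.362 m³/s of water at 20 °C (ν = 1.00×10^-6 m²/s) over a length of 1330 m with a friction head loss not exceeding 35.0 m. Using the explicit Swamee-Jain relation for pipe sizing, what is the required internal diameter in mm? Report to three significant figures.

Swamee-Jain (Type III): D = 0.66·[ε^1.25·(LQ²/(gh_f))^4.75 + ν·Q^9.4·(L/(gh_f))^5.2]^0.04
LQ²/(gh_f) = 0.5076; L/(gh_f) = 3.874
Term 1 = ε^1.25·(…)^4.75 = 1.75×10^-9; Term 2 = ν·Q^9.4·(…)^5.2 = 8.13×10^-8
D = 0.66·(1.75×10^-9 + 8.13×10^-8)^0.04 = 0.3438 m = 344 mm
Check: V = 3.90 m/s, Re = 1.34×10^6, f = 0.01117, h_f = 33.5 m ≈ 35.0 m ✓

D ≈ 344 mm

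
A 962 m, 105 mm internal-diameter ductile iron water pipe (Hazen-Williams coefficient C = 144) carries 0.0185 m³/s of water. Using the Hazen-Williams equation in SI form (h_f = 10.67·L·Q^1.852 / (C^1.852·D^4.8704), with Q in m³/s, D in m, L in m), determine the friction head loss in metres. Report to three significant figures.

h_f = 10.67·962·0.0185^1.852 / (144^1.852·0.105^4.8704) = 37.33 m

h_f ≈ 37.3 m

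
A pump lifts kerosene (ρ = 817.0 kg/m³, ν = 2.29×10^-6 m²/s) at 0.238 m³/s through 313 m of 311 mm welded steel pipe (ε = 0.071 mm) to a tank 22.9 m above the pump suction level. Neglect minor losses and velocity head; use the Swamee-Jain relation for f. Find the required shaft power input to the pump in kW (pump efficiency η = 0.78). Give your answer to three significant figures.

P_shaft ≈ 75.7 kW

V = 4Q/(πD²) = 3.133 m/s; Re = 4.25×10^5; ε/D = 2.28×10^-4; f = 0.01599
h_f = f(L/D)V²/2g = 8.049 m
Total head H = z + h_f = 22.9 + 8.049 = 30.95 m
P_hyd = ρgQH = 817.0·9.81·0.238·30.95 = 59.04 kW
P_shaft = P_hyd/η = 59.04/0.78 = 75.69 kW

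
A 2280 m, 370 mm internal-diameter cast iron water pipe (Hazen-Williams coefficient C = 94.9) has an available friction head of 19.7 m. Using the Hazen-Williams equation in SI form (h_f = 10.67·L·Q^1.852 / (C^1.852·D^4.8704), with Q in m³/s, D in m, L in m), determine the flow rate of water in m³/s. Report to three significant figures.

Rearranging: Q = [h_f·C^1.852·D^4.8704 / (10.67·L)]^(1/1.852)
Q = [19.7·94.9^1.852·0.370^4.8704 / (10.67·2280)]^0.540 = 0.1487 m³/s

Q ≈ 0.149 m³/s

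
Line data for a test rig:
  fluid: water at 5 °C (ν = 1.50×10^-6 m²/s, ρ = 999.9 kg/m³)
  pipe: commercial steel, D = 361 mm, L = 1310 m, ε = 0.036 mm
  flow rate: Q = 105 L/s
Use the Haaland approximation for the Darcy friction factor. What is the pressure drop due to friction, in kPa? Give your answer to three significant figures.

Δp ≈ 29.9 kPa

V = 4Q/(πD²) = 4·0.105/(π·0.361²) = 1.026 m/s
Re = VD/ν = 1.026·0.361/1.50×10^-6 = 2.47×10^5 → turbulent
ε/D = 0.036/361 = 9.97×10^-5
Haaland: f = 0.01567
h_f = f(L/D)V²/(2g) = 0.01567·(1310/0.361)·1.026²/(2·9.81) = 3.049 m
Δp = ρg·h_f = 999.9·9.81·3.049 = 29.91 kPa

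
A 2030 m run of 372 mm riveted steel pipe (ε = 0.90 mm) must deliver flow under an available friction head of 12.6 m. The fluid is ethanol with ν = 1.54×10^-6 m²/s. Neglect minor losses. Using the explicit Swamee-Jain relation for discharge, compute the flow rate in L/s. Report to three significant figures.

Q ≈ 146 L/s

Swamee-Jain (Type II): Q = -0.965·√(gD⁵h_f/L)·ln[ε/(3.7D) + √(3.17ν²L/(gD³h_f))]
√(gD⁵h_f/L) = √(9.81·0.372⁵·12.6/2030) = 0.02083
ε/(3.7D) = 6.54×10^-4; √(3.17ν²L/(gD³h_f)) = 4.90×10^-5
Q = -0.965·0.02083·ln(7.029×10^-4) = 0.1459 m³/s
Check: V = 1.34 m/s, Re = 3.24×10^5, f = 0.02528, h_f = 12.7 m ≈ 12.6 m ✓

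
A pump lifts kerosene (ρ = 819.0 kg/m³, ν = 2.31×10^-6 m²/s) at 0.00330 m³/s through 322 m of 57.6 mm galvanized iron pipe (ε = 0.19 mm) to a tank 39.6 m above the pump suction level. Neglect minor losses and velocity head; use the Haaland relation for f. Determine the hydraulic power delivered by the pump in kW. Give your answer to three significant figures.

P_hyd ≈ 1.42 kW

V = 4Q/(πD²) = 1.266 m/s; Re = 3.16×10^4; ε/D = 0.00330; f = 0.03013
h_f = f(L/D)V²/2g = 13.77 m
Total head H = z + h_f = 39.6 + 13.77 = 53.37 m
P_hyd = ρgQH = 819.0·9.81·0.00330·53.37 = 1.415 kW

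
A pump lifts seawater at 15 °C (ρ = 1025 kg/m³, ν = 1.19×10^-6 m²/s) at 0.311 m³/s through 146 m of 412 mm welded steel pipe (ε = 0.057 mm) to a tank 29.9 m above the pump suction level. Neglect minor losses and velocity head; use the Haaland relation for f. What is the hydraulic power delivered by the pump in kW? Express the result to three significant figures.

P_hyd ≈ 97.8 kW

V = 4Q/(πD²) = 2.333 m/s; Re = 8.08×10^5; ε/D = 1.38×10^-4; f = 0.01407
h_f = f(L/D)V²/2g = 1.383 m
Total head H = z + h_f = 29.9 + 1.383 = 31.28 m
P_hyd = ρgQH = 1025·9.81·0.311·31.28 = 97.83 kW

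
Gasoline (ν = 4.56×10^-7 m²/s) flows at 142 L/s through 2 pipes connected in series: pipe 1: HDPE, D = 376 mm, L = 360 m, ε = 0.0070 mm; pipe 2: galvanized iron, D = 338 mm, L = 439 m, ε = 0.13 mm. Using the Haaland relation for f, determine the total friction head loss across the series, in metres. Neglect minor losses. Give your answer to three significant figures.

Pipe 1: V = 1.279 m/s, Re = 1.05×10^6, ε/D = 1.86×10^-5, f = 0.01184, h_1 = f(L/D)V²/2g = 0.9453 m
Pipe 2: V = 1.583 m/s, Re = 1.17×10^6, ε/D = 3.85×10^-4, f = 0.01625, h_2 = f(L/D)V²/2g = 2.694 m
Series → Q common, losses add: H = Σh = 3.639 m

H ≈ 3.64 m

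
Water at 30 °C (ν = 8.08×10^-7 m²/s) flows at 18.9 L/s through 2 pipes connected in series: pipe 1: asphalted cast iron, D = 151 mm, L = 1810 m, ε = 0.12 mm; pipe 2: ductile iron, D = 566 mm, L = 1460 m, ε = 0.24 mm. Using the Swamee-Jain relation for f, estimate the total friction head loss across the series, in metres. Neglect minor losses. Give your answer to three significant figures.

Pipe 1: V = 1.055 m/s, Re = 1.97×10^5, ε/D = 7.95×10^-4, f = 0.02036, h_1 = f(L/D)V²/2g = 13.86 m
Pipe 2: V = 0.07512 m/s, Re = 5.26×10^4, ε/D = 4.24×10^-4, f = 0.02217, h_2 = f(L/D)V²/2g = 0.01644 m
Series → Q common, losses add: H = Σh = 13.87 m

H ≈ 13.9 m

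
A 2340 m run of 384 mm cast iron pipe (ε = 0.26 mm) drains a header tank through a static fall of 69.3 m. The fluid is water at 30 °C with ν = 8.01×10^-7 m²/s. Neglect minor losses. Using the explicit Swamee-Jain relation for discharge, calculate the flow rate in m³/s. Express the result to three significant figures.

Q ≈ 0.406 m³/s

Swamee-Jain (Type II): Q = -0.965·√(gD⁵h_f/L)·ln[ε/(3.7D) + √(3.17ν²L/(gD³h_f))]
√(gD⁵h_f/L) = √(9.81·0.384⁵·69.3/2340) = 0.04925
ε/(3.7D) = 1.83×10^-4; √(3.17ν²L/(gD³h_f)) = 1.11×10^-5
Q = -0.965·0.04925·ln(1.941×10^-4) = 0.4062 m³/s
Check: V = 3.51 m/s, Re = 1.68×10^6, f = 0.01821, h_f = 69.6 m ≈ 69.3 m ✓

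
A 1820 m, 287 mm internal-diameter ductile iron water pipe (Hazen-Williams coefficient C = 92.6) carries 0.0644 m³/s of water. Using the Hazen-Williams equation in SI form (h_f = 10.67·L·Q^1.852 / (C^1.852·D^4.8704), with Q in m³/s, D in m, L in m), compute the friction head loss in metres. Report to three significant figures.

h_f = 10.67·1820·0.0644^1.852 / (92.6^1.852·0.287^4.8704) = 12.04 m

h_f ≈ 12.0 m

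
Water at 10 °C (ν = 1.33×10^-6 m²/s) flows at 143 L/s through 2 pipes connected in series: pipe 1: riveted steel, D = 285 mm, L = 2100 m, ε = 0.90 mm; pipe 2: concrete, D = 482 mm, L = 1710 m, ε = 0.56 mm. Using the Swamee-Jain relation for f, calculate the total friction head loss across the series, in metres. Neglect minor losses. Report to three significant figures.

Pipe 1: V = 2.242 m/s, Re = 4.80×10^5, ε/D = 0.00316, f = 0.02693, h_1 = f(L/D)V²/2g = 50.82 m
Pipe 2: V = 0.7837 m/s, Re = 2.84×10^5, ε/D = 0.00116, f = 0.02144, h_2 = f(L/D)V²/2g = 2.381 m
Series → Q common, losses add: H = Σh = 53.20 m

H ≈ 53.2 m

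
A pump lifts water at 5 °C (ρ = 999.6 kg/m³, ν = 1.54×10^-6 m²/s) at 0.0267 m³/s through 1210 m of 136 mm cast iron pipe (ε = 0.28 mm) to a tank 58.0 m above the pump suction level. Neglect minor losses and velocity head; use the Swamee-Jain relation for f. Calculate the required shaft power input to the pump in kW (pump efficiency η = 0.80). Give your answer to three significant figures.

V = 4Q/(πD²) = 1.838 m/s; Re = 1.62×10^5; ε/D = 0.00206; f = 0.02486
h_f = f(L/D)V²/2g = 38.08 m
Total head H = z + h_f = 58.0 + 38.08 = 96.08 m
P_hyd = ρgQH = 999.6·9.81·0.0267·96.08 = 25.15 kW
P_shaft = P_hyd/η = 25.15/0.80 = 31.44 kW

P_shaft ≈ 31.4 kW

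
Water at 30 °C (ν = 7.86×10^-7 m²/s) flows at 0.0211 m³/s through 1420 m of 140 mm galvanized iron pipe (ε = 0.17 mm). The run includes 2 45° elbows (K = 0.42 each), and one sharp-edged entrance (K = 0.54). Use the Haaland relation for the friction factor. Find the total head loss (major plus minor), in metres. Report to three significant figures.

V = 4Q/(πD²) = 1.371 m/s; V²/2g = 0.09576 m
Re = 2.44×10^5, ε/D = 0.00121 → f = 0.02154 (Haaland)
Major: h_f = f(L/D)·V²/2g = 0.02154·10143·0.09576 = 20.92 m
Minor: ΣK = 1.38; h_m = ΣK·V²/2g = 0.1321 m
Total H_L = 20.92 + 0.1321 = 21.06 m

H_L ≈ 21.1 m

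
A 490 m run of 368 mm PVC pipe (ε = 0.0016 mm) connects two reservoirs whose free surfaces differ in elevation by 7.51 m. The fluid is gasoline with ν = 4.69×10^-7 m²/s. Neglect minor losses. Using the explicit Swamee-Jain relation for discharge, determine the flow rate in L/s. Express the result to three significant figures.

Swamee-Jain (Type II): Q = -0.965·√(gD⁵h_f/L)·ln[ε/(3.7D) + √(3.17ν²L/(gD³h_f))]
√(gD⁵h_f/L) = √(9.81·0.368⁵·7.51/490) = 0.03185
ε/(3.7D) = 1.18×10^-6; √(3.17ν²L/(gD³h_f)) = 9.65×10^-6
Q = -0.965·0.03185·ln(1.082×10^-5) = 0.3515 m³/s
Check: V = 3.30 m/s, Re = 2.59×10^6, f = 0.01015, h_f = 7.52 m ≈ 7.51 m ✓

Q ≈ 351 L/s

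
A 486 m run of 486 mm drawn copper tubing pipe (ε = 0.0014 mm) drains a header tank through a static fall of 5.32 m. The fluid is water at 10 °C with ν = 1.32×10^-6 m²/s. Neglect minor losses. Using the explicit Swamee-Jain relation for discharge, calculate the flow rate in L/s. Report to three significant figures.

Q ≈ 559 L/s

Swamee-Jain (Type II): Q = -0.965·√(gD⁵h_f/L)·ln[ε/(3.7D) + √(3.17ν²L/(gD³h_f))]
√(gD⁵h_f/L) = √(9.81·0.486⁵·5.32/486) = 0.05396
ε/(3.7D) = 7.79×10^-7; √(3.17ν²L/(gD³h_f)) = 2.12×10^-5
Q = -0.965·0.05396·ln(2.195×10^-5) = 0.5586 m³/s
Check: V = 3.01 m/s, Re = 1.11×10^6, f = 0.01149, h_f = 5.31 m ≈ 5.32 m ✓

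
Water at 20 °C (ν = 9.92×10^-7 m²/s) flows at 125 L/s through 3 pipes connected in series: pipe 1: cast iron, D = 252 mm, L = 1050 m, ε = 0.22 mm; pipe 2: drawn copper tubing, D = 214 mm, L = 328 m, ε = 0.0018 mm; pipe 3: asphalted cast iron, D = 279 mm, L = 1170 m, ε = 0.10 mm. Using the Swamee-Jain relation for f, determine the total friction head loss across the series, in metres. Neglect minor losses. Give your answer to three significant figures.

H ≈ 52.8 m

Pipe 1: V = 2.506 m/s, Re = 6.37×10^5, ε/D = 8.73×10^-4, f = 0.01964, h_1 = f(L/D)V²/2g = 26.19 m
Pipe 2: V = 3.475 m/s, Re = 7.50×10^5, ε/D = 8.41×10^-6, f = 0.01237, h_2 = f(L/D)V²/2g = 11.67 m
Pipe 3: V = 2.045 m/s, Re = 5.75×10^5, ε/D = 3.58×10^-4, f = 0.01668, h_3 = f(L/D)V²/2g = 14.90 m
Series → Q common, losses add: H = Σh = 52.76 m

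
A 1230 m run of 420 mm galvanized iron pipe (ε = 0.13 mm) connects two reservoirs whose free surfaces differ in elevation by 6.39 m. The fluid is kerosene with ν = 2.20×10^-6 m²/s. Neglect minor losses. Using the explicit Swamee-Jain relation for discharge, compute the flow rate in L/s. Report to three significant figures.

Swamee-Jain (Type II): Q = -0.965·√(gD⁵h_f/L)·ln[ε/(3.7D) + √(3.17ν²L/(gD³h_f))]
√(gD⁵h_f/L) = √(9.81·0.420⁵·6.39/1230) = 0.02581
ε/(3.7D) = 8.37×10^-5; √(3.17ν²L/(gD³h_f)) = 6.37×10^-5
Q = -0.965·0.02581·ln(1.474×10^-4) = 0.2197 m³/s
Check: V = 1.59 m/s, Re = 3.03×10^5, f = 0.01711, h_f = 6.42 m ≈ 6.39 m ✓

Q ≈ 220 L/s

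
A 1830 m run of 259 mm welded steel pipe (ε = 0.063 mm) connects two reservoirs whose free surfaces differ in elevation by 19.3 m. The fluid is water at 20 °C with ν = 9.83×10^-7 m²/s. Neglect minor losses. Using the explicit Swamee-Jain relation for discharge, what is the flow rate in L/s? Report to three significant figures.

Swamee-Jain (Type II): Q = -0.965·√(gD⁵h_f/L)·ln[ε/(3.7D) + √(3.17ν²L/(gD³h_f))]
√(gD⁵h_f/L) = √(9.81·0.259⁵·19.3/1830) = 0.01098
ε/(3.7D) = 6.57×10^-5; √(3.17ν²L/(gD³h_f)) = 4.13×10^-5
Q = -0.965·0.01098·ln(1.070×10^-4) = 0.09688 m³/s
Check: V = 1.84 m/s, Re = 4.84×10^5, f = 0.01594, h_f = 19.4 m ≈ 19.3 m ✓

Q ≈ 96.9 L/s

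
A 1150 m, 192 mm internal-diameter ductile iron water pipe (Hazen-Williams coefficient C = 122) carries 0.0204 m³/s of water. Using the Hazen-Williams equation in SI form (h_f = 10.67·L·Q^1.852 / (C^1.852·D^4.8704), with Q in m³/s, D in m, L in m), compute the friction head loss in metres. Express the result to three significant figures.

h_f ≈ 3.85 m

h_f = 10.67·1150·0.0204^1.852 / (122^1.852·0.192^4.8704) = 3.846 m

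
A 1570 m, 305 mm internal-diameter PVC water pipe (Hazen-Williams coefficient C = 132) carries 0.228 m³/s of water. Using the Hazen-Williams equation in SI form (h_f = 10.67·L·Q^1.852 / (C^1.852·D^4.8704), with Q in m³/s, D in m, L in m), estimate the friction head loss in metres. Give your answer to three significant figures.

h_f = 10.67·1570·0.228^1.852 / (132^1.852·0.305^4.8704) = 41.62 m

h_f ≈ 41.6 m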